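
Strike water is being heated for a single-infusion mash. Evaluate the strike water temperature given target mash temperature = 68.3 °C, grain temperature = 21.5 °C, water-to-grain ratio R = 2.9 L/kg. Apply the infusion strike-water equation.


T_strike = (0.41/R)·(T_mash − T_grain) + T_mash
T_strike = (0.41/2.9)·(68.3 − 21.5) + 68.3

74.9166 °C


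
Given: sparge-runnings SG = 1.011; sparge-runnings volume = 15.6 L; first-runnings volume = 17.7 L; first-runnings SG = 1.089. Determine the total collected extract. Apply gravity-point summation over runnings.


total = Σ (SG_i − 1)·1000·V_i
first = (1.089 − 1)·1000·17.7 = 1575.3000
sparge = (1.011 − 1)·1000·15.6 = 171.6000
total = 1575.3000 + 171.6000

1746.9000 gravity·L


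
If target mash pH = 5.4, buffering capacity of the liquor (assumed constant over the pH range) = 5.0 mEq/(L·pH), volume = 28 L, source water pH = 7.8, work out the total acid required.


acid = buffering capacity · (pH_source − pH_target) · V
acid = 5.0 · (7.8 − 5.4) · 28

336.0000 mEq


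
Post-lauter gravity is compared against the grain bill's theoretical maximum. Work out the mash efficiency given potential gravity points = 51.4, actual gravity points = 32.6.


efficiency = actual / potential × 100
efficiency = 32.6 / 51.4 × 100

63.4241 %


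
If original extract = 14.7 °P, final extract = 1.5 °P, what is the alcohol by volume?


SG = 259/(259 − P);  ABV = (OG − FG)·131.25
OG = 259/(259 − 14.7) = 1.0602
FG = 259/(259 − 1.5) = 1.0058
ABV = (1.0602 − 1.0058)·131.25

7.1330 % ABV


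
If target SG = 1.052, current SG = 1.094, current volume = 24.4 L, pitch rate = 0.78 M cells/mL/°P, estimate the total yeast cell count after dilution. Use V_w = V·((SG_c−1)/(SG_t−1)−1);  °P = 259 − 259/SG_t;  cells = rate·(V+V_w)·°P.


V_w = 24.4·((1.094−1)/(1.052−1)−1) = 19.7077
V_final = 24.4 + 19.7077 = 44.1077
°P = 259 − 259/1.052 = 12.8023
cells = 0.78·44.1077·12.8023

440.4497 billion cells


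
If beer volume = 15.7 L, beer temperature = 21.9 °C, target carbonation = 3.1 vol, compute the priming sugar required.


residual = 14.695·(0.01821 + 0.09011·e^(−0.04·T));  sugar = (target − residual)·4.0·V
residual = 14.695·(0.01821 + 0.09011·e^(−0.04·21.9)) = 0.8190
sugar = (3.1 − 0.8190)·4.0·15.7

143.2444 g


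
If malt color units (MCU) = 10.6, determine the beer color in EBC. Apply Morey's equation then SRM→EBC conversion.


SRM = 1.4922·MCU^0.6859;  EBC = SRM·1.97
SRM = 1.4922·10.6^0.6859 = 7.5350
EBC = 7.5350·1.97

14.8440 EBC


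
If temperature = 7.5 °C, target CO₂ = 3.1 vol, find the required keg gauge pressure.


psi = vols/(0.01821 + 0.09011·e^(−0.04·T)) − 14.695
psi = 3.1/(0.01821 + 0.09011·e^(−0.04·7.5)) − 14.695

21.7906 psi


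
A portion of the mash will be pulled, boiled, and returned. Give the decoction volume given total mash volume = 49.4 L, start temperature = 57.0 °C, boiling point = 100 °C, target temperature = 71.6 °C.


V_dec = V_total·(T_target − T_start)/(T_boil − T_start)
V_dec = 49.4·(71.6 − 57.0)/(100 − 57.0)

16.7730 L


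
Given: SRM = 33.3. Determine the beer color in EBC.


EBC = SRM · 1.97
EBC = 33.3 · 1.97

65.6010 EBC


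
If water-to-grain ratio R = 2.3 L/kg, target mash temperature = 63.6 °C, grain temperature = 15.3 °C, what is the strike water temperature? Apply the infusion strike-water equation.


T_strike = (0.41/R)·(T_mash − T_grain) + T_mash
T_strike = (0.41/2.3)·(63.6 − 15.3) + 63.6

72.2100 °C


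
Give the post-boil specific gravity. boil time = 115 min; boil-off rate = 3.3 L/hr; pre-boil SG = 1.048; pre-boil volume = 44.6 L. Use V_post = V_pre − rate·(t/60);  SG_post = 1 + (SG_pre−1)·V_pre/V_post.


V_post = 44.6 − 3.3·(115/60) = 38.2750
SG_post = 1 + (1.048 − 1)·44.6/38.2750

1.0559


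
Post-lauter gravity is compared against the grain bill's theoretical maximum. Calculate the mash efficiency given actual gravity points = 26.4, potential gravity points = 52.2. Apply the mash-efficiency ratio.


efficiency = actual / potential × 100
efficiency = 26.4 / 52.2 × 100

50.5747 %


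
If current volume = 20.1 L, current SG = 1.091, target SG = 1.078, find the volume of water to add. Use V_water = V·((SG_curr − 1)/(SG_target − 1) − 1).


V_water = 20.1·((1.091 − 1)/(1.078 − 1) − 1)

3.3500 L


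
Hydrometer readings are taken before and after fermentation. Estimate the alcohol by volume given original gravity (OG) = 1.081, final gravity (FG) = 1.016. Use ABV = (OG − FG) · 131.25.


ABV = (1.081 − 1.016) · 131.25

8.5312 % ABV


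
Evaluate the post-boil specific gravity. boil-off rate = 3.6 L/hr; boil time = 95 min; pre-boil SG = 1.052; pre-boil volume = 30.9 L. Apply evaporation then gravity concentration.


V_post = V_pre − rate·(t/60);  SG_post = 1 + (SG_pre−1)·V_pre/V_post
V_post = 30.9 − 3.6·(95/60) = 25.2000
SG_post = 1 + (1.052 − 1)·30.9/25.2000

1.0638


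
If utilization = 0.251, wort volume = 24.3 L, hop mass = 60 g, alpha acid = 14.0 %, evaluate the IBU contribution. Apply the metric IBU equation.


IBU = (α/100)·mass·U·1000 / V
IBU = (14.0/100)·60·0.251·1000 / 24.3

86.7654 IBU


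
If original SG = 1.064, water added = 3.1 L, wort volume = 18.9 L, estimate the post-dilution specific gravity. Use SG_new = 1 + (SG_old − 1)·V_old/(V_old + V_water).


pts = (1.064 − 1)·1000·18.9/(18.9 + 3.1) = 54.9818
SG_new = 1 + 54.9818/1000

1.0550


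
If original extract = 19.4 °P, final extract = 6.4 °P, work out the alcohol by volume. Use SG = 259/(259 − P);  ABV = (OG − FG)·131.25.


OG = 259/(259 − 19.4) = 1.0810
FG = 259/(259 − 6.4) = 1.0253
ABV = (1.0810 − 1.0253)·131.25

7.3017 % ABV


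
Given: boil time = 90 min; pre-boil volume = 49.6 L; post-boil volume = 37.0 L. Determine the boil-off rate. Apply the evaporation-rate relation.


rate = (V_pre − V_post) / (t_min/60)
rate = (49.6 − 37.0) / (90/60)

8.4000 L/hr


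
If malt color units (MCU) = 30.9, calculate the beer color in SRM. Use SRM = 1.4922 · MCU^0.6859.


SRM = 1.4922 · 30.9^0.6859

15.6960 SRM


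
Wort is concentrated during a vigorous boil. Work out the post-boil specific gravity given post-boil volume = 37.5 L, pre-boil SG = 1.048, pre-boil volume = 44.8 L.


SG_post = 1 + (SG_pre − 1)·V_pre/V_post
pts_pre = (1.048 − 1)·1000 = 48.0000
pts_post = 48.0000·44.8/37.5 = 57.3440
SG_post = 1 + 57.3440/1000

1.0573


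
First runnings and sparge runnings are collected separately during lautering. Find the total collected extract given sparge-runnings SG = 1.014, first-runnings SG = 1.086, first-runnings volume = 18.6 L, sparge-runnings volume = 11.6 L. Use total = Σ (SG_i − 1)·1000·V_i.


first = (1.086 − 1)·1000·18.6 = 1599.6000
sparge = (1.014 − 1)·1000·11.6 = 162.4000
total = 1599.6000 + 162.4000

1762.0000 gravity·L


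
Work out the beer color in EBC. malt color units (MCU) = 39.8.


SRM = 1.4922·MCU^0.6859;  EBC = SRM·1.97
SRM = 1.4922·39.8^0.6859 = 18.6718
EBC = 18.6718·1.97

36.7835 EBC


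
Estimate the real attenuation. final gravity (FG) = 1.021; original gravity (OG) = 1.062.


AA = (OG−FG)/(OG−1)·100;  RA = AA·0.8192
AA = (1.062 − 1.021)/(1.062 − 1)·100 = 66.1290
RA = 66.1290·0.8192

54.1729 %


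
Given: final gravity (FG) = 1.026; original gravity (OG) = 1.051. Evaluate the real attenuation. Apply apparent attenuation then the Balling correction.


AA = (OG−FG)/(OG−1)·100;  RA = AA·0.8192
AA = (1.051 − 1.026)/(1.051 − 1)·100 = 49.0196
RA = 49.0196·0.8192

40.1569 %


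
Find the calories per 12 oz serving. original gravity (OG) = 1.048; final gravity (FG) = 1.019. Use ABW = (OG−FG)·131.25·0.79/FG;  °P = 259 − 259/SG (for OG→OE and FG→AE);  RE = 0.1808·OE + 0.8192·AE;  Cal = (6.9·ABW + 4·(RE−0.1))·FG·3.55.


ABW = (1.048 − 1.019)·131.25·0.79/1.019 = 2.9509
OE = 259 − 259/1.048 = 11.8626 °P
AE = 259 − 259/1.019 = 4.8292 °P
RE = 0.1808·11.8626 + 0.8192·4.8292 = 6.1009 °P
Cal = (6.9·2.9509 + 4·(6.1009−0.1))·1.019·3.55

160.4864 kcal


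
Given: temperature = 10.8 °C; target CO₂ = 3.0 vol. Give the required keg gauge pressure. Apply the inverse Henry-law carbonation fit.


psi = vols/(0.01821 + 0.09011·e^(−0.04·T)) − 14.695
psi = 3.0/(0.01821 + 0.09011·e^(−0.04·10.8)) − 14.695

24.4132 psi


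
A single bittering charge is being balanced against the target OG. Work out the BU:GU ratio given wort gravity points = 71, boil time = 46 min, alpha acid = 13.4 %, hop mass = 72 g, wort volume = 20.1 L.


U = 1.65·0.000125^(GP/1000)·(1−e^(−0.04t))/4.15;  IBU = (α/100)·m·U·1000/V;  BU:GU = IBU/GP
U = 1.65·0.000125^(71/1000)·(1−e^(−0.04·46))/4.15 = 0.1767
IBU = (13.4/100)·72·0.1767·1000/20.1 = 84.8102
BU:GU = 84.8102/71

1.1945


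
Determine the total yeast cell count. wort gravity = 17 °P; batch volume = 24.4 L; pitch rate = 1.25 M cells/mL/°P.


cells (billions) = rate · V_L · °P
cells = 1.25 · 24.4 · 17

518.5000 billion cells


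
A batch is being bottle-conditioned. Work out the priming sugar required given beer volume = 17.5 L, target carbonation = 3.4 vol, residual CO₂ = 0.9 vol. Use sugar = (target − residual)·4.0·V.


sugar = (3.4 − 0.9)·4.0·17.5

175.0000 g


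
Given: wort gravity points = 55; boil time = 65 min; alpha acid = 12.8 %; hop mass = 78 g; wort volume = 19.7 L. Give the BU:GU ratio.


U = 1.65·0.000125^(GP/1000)·(1−e^(−0.04t))/4.15;  IBU = (α/100)·m·U·1000/V;  BU:GU = IBU/GP
U = 1.65·0.000125^(55/1000)·(1−e^(−0.04·65))/4.15 = 0.2245
IBU = (12.8/100)·78·0.2245·1000/19.7 = 113.7855
BU:GU = 113.7855/55

2.0688


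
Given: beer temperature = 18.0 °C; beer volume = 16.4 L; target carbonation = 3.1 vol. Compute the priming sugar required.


residual = 14.695·(0.01821 + 0.09011·e^(−0.04·T));  sugar = (target − residual)·4.0·V
residual = 14.695·(0.01821 + 0.09011·e^(−0.04·18.0)) = 0.9121
sugar = (3.1 − 0.9121)·4.0·16.4

143.5238 g


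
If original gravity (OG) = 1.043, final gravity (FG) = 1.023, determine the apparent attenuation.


AA = (OG − FG)/(OG − 1) · 100
AA = (1.043 − 1.023)/(1.043 − 1) · 100

46.5116 %


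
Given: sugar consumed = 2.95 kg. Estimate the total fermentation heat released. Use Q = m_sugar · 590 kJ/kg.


Q = 2.95 · 590

1740.5000 kJ


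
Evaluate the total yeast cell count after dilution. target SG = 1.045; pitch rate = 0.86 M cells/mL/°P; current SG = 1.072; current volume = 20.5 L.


V_w = V·((SG_c−1)/(SG_t−1)−1);  °P = 259 − 259/SG_t;  cells = rate·(V+V_w)·°P
V_w = 20.5·((1.072−1)/(1.045−1)−1) = 12.3000
V_final = 20.5 + 12.3000 = 32.8000
°P = 259 − 259/1.045 = 11.1531
cells = 0.86·32.8000·11.1531

314.6069 billion cells


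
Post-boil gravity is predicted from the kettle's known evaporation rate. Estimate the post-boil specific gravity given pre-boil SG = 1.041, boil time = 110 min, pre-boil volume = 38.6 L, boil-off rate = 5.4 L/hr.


V_post = V_pre − rate·(t/60);  SG_post = 1 + (SG_pre−1)·V_pre/V_post
V_post = 38.6 − 5.4·(110/60) = 28.7000
SG_post = 1 + (1.041 − 1)·38.6/28.7000

1.0551


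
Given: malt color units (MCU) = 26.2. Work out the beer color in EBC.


SRM = 1.4922·MCU^0.6859;  EBC = SRM·1.97
SRM = 1.4922·26.2^0.6859 = 14.0165
EBC = 14.0165·1.97

27.6125 EBC


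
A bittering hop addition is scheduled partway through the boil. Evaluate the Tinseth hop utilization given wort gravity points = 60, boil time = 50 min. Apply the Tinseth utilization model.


U = 1.65·0.000125^(GP/1000) · (1 − e^(−0.04·t))/4.15
bigness = 1.65·0.000125^(60/1000) = 0.9623
boil_factor = (1 − e^(−0.04·50))/4.15 = 0.2084
U = 0.9623 · 0.2084

0.2005


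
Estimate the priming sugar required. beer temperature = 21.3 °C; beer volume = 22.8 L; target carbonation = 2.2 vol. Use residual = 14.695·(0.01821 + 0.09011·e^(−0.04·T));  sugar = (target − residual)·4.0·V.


residual = 14.695·(0.01821 + 0.09011·e^(−0.04·21.3)) = 0.8324
sugar = (2.2 − 0.8324)·4.0·22.8

124.7221 g


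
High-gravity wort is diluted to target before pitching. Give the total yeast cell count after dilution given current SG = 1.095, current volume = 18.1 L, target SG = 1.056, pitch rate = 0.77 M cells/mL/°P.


V_w = V·((SG_c−1)/(SG_t−1)−1);  °P = 259 − 259/SG_t;  cells = rate·(V+V_w)·°P
V_w = 18.1·((1.095−1)/(1.056−1)−1) = 12.6054
V_final = 18.1 + 12.6054 = 30.7054
°P = 259 − 259/1.056 = 13.7348
cells = 0.77·30.7054·13.7348

324.7347 billion cells


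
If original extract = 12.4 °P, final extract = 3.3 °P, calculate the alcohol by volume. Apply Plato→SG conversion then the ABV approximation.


SG = 259/(259 − P);  ABV = (OG − FG)·131.25
OG = 259/(259 − 12.4) = 1.0503
FG = 259/(259 − 3.3) = 1.0129
ABV = (1.0503 − 1.0129)·131.25

4.9059 % ABV


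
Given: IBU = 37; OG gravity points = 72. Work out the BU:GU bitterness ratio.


BU:GU = IBU / OG_points
BU:GU = 37 / 72

0.5139


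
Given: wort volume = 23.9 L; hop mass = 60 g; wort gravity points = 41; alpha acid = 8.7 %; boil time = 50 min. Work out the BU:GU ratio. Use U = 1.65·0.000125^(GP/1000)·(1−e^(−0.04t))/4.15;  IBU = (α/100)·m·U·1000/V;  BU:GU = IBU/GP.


U = 1.65·0.000125^(41/1000)·(1−e^(−0.04·50))/4.15 = 0.2378
IBU = (8.7/100)·60·0.2378·1000/23.9 = 51.9433
BU:GU = 51.9433/41

1.2669


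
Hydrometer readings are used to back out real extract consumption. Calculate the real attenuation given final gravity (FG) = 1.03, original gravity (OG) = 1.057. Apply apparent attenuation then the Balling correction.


AA = (OG−FG)/(OG−1)·100;  RA = AA·0.8192
AA = (1.057 − 1.03)/(1.057 − 1)·100 = 47.3684
RA = 47.3684·0.8192

38.8042 %


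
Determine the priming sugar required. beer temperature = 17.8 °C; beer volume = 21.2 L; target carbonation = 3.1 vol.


residual = 14.695·(0.01821 + 0.09011·e^(−0.04·T));  sugar = (target − residual)·4.0·V
residual = 14.695·(0.01821 + 0.09011·e^(−0.04·17.8)) = 0.9173
sugar = (3.1 − 0.9173)·4.0·21.2

185.0918 g


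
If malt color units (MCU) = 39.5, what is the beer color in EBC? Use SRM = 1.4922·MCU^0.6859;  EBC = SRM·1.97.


SRM = 1.4922·39.5^0.6859 = 18.5752
EBC = 18.5752·1.97

36.5931 EBC


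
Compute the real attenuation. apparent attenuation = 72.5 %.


RA = AA · 0.8192
RA = 72.5 · 0.8192

59.3920 %


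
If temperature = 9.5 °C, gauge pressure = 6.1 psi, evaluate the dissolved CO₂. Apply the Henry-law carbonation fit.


vols = (P + 14.695)·(0.01821 + 0.09011·e^(−0.04·T))
vols = (6.1 + 14.695)·(0.01821 + 0.09011·e^(−0.04·9.5))

1.6601 volumes


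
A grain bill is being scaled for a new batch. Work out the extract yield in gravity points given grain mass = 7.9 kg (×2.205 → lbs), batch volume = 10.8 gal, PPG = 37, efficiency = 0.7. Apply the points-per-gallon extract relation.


points = lbs × PPG × eff / vol
lbs = 7.9 × 2.205 = 17.4195
points = 17.4195 × 37 × 0.7 / 10.8

41.7745 points


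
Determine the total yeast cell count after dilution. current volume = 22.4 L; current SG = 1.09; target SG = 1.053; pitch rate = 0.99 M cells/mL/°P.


V_w = V·((SG_c−1)/(SG_t−1)−1);  °P = 259 − 259/SG_t;  cells = rate·(V+V_w)·°P
V_w = 22.4·((1.09−1)/(1.053−1)−1) = 15.6377
V_final = 22.4 + 15.6377 = 38.0377
°P = 259 − 259/1.053 = 13.0361
cells = 0.99·38.0377·13.0361

490.9046 billion cells


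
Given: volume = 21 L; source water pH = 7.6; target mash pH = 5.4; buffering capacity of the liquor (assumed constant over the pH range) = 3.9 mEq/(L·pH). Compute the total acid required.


acid = buffering capacity · (pH_source − pH_target) · V
acid = 3.9 · (7.6 − 5.4) · 21

180.1800 mEq


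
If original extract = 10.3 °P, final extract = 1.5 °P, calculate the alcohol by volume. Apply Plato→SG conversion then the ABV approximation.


SG = 259/(259 − P);  ABV = (OG − FG)·131.25
OG = 259/(259 − 10.3) = 1.0414
FG = 259/(259 − 1.5) = 1.0058
ABV = (1.0414 − 1.0058)·131.25

4.6712 % ABV


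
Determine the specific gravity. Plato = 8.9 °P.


SG = 259/(259 − P)
SG = 259/(259 − 8.9)

1.0356


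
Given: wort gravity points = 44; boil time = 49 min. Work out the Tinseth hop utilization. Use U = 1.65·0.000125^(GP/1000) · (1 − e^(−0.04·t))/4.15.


bigness = 1.65·0.000125^(44/1000) = 1.1111
boil_factor = (1 − e^(−0.04·49))/4.15 = 0.2070
U = 1.1111 · 0.2070

0.2300


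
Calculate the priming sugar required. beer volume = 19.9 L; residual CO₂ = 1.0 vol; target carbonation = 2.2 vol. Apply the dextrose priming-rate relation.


sugar = (target − residual)·4.0·V
sugar = (2.2 − 1.0)·4.0·19.9

95.5200 g


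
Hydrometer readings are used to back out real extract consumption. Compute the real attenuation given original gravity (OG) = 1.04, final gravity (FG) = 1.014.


AA = (OG−FG)/(OG−1)·100;  RA = AA·0.8192
AA = (1.04 − 1.014)/(1.04 − 1)·100 = 65.0000
RA = 65.0000·0.8192

53.2480 %


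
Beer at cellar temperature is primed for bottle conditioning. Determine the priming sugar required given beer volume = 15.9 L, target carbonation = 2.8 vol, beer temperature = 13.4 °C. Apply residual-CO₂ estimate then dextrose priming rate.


residual = 14.695·(0.01821 + 0.09011·e^(−0.04·T));  sugar = (target − residual)·4.0·V
residual = 14.695·(0.01821 + 0.09011·e^(−0.04·13.4)) = 1.0423
sugar = (2.8 − 1.0423)·4.0·15.9

111.7869 g


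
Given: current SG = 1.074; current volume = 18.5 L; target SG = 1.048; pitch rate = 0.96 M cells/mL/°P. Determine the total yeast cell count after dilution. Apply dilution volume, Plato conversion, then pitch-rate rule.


V_w = V·((SG_c−1)/(SG_t−1)−1);  °P = 259 − 259/SG_t;  cells = rate·(V+V_w)·°P
V_w = 18.5·((1.074−1)/(1.048−1)−1) = 10.0208
V_final = 18.5 + 10.0208 = 28.5208
°P = 259 − 259/1.048 = 11.8626
cells = 0.96·28.5208·11.8626

324.7979 billion cells


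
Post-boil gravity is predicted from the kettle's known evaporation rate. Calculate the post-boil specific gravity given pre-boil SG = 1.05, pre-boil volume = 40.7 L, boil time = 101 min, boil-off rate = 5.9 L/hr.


V_post = V_pre − rate·(t/60);  SG_post = 1 + (SG_pre−1)·V_pre/V_post
V_post = 40.7 − 5.9·(101/60) = 30.7683
SG_post = 1 + (1.05 − 1)·40.7/30.7683

1.0661


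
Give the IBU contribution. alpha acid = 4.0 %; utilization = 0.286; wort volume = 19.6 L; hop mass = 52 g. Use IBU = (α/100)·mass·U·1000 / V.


IBU = (4.0/100)·52·0.286·1000 / 19.6

30.3510 IBU


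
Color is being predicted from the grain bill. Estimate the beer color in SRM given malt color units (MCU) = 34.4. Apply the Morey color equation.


SRM = 1.4922 · MCU^0.6859
SRM = 1.4922 · 34.4^0.6859

16.8948 SRM


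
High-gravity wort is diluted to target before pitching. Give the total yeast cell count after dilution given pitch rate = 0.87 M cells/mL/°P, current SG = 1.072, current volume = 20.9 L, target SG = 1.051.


V_w = V·((SG_c−1)/(SG_t−1)−1);  °P = 259 − 259/SG_t;  cells = rate·(V+V_w)·°P
V_w = 20.9·((1.072−1)/(1.051−1)−1) = 8.6059
V_final = 20.9 + 8.6059 = 29.5059
°P = 259 − 259/1.051 = 12.5680
cells = 0.87·29.5059·12.5680

322.6228 billion cells


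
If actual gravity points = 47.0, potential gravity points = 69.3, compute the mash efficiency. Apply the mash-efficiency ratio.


efficiency = actual / potential × 100
efficiency = 47.0 / 69.3 × 100

67.8211 %


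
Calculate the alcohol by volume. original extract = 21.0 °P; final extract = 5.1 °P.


SG = 259/(259 − P);  ABV = (OG − FG)·131.25
OG = 259/(259 − 21.0) = 1.0882
FG = 259/(259 − 5.1) = 1.0201
ABV = (1.0882 − 1.0201)·131.25

8.9445 % ABV


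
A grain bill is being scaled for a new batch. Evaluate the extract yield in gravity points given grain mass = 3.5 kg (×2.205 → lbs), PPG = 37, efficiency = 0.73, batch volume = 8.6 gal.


points = lbs × PPG × eff / vol
lbs = 3.5 × 2.205 = 7.7175
points = 7.7175 × 37 × 0.73 / 8.6

24.2383 points


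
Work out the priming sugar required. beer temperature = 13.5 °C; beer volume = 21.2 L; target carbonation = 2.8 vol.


residual = 14.695·(0.01821 + 0.09011·e^(−0.04·T));  sugar = (target − residual)·4.0·V
residual = 14.695·(0.01821 + 0.09011·e^(−0.04·13.5)) = 1.0393
sugar = (2.8 − 1.0393)·4.0·21.2

149.3115 g


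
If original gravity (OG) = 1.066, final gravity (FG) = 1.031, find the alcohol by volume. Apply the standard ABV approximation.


ABV = (OG − FG) · 131.25
ABV = (1.066 − 1.031) · 131.25

4.5938 % ABV


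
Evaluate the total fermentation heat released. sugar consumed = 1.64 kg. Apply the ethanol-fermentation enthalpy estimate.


Q = m_sugar · 590 kJ/kg
Q = 1.64 · 590

967.6000 kJ


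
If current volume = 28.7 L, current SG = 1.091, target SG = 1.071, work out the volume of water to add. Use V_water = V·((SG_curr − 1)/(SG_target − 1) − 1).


V_water = 28.7·((1.091 − 1)/(1.071 − 1) − 1)

8.0845 L


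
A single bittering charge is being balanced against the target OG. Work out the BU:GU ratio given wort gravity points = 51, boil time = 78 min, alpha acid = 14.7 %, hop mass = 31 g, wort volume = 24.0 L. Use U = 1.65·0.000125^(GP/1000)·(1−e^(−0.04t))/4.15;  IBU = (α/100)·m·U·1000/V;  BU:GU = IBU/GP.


U = 1.65·0.000125^(51/1000)·(1−e^(−0.04·78))/4.15 = 0.2403
IBU = (14.7/100)·31·0.2403·1000/24.0 = 45.6281
BU:GU = 45.6281/51

0.8947


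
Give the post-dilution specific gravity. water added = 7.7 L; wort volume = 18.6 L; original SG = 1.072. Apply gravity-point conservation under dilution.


SG_new = 1 + (SG_old − 1)·V_old/(V_old + V_water)
pts = (1.072 − 1)·1000·18.6/(18.6 + 7.7) = 50.9202
SG_new = 1 + 50.9202/1000

1.0509


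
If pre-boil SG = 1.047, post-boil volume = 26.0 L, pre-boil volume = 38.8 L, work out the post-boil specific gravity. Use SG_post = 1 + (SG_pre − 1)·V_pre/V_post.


pts_pre = (1.047 − 1)·1000 = 47.0000
pts_post = 47.0000·38.8/26.0 = 70.1385
SG_post = 1 + 70.1385/1000

1.0701


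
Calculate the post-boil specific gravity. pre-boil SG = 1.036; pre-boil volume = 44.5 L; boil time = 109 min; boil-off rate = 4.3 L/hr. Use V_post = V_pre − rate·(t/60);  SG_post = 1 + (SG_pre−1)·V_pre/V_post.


V_post = 44.5 − 4.3·(109/60) = 36.6883
SG_post = 1 + (1.036 − 1)·44.5/36.6883

1.0437


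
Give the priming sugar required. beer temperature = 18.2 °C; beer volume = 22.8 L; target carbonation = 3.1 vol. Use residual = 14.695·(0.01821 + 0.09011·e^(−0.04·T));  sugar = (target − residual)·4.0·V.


residual = 14.695·(0.01821 + 0.09011·e^(−0.04·18.2)) = 0.9070
sugar = (3.1 − 0.9070)·4.0·22.8

200.0015 g


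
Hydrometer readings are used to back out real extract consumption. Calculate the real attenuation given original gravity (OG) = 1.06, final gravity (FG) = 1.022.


AA = (OG−FG)/(OG−1)·100;  RA = AA·0.8192
AA = (1.06 − 1.022)/(1.06 − 1)·100 = 63.3333
RA = 63.3333·0.8192

51.8827 %


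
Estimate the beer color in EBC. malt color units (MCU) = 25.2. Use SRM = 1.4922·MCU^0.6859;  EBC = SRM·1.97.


SRM = 1.4922·25.2^0.6859 = 13.6473
EBC = 13.6473·1.97

26.8852 EBC


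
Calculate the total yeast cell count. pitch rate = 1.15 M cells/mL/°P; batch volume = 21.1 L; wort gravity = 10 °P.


cells (billions) = rate · V_L · °P
cells = 1.15 · 21.1 · 10

242.6500 billion cells


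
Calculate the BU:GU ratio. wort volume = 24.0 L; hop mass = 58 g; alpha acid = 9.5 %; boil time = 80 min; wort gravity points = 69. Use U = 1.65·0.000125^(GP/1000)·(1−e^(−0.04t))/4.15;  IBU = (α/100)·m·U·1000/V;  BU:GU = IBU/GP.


U = 1.65·0.000125^(69/1000)·(1−e^(−0.04·80))/4.15 = 0.2051
IBU = (9.5/100)·58·0.2051·1000/24.0 = 47.0966
BU:GU = 47.0966/69

0.6826


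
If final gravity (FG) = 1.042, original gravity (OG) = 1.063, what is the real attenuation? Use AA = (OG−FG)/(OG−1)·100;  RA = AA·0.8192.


AA = (1.063 − 1.042)/(1.063 − 1)·100 = 33.3333
RA = 33.3333·0.8192

27.3067 %


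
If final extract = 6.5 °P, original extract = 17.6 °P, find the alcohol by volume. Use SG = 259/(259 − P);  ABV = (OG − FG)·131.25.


OG = 259/(259 − 17.6) = 1.0729
FG = 259/(259 − 6.5) = 1.0257
ABV = (1.0729 − 1.0257)·131.25

6.1905 % ABV


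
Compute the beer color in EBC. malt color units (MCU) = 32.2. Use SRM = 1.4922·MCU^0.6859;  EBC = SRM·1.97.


SRM = 1.4922·32.2^0.6859 = 16.1460
EBC = 16.1460·1.97

31.8077 EBC


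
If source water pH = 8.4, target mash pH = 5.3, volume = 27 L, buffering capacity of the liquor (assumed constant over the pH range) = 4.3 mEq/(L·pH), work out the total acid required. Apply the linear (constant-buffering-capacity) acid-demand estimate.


acid = buffering capacity · (pH_source − pH_target) · V
acid = 4.3 · (8.4 − 5.3) · 27

359.9100 mEq


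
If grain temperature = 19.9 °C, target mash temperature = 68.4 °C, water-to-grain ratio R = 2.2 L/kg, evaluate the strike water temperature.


T_strike = (0.41/R)·(T_mash − T_grain) + T_mash
T_strike = (0.41/2.2)·(68.4 − 19.9) + 68.4

77.4386 °C


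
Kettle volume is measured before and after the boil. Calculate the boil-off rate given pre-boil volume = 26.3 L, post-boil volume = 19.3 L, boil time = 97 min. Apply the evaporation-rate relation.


rate = (V_pre − V_post) / (t_min/60)
rate = (26.3 − 19.3) / (97/60)

4.3299 L/hr


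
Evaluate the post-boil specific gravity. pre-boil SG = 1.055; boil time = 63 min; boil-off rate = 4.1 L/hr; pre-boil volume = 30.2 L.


V_post = V_pre − rate·(t/60);  SG_post = 1 + (SG_pre−1)·V_pre/V_post
V_post = 30.2 − 4.1·(63/60) = 25.8950
SG_post = 1 + (1.055 − 1)·30.2/25.8950

1.0641


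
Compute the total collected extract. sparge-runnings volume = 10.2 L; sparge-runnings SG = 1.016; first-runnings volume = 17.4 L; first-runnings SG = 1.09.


total = Σ (SG_i − 1)·1000·V_i
first = (1.09 − 1)·1000·17.4 = 1566.0000
sparge = (1.016 − 1)·1000·10.2 = 163.2000
total = 1566.0000 + 163.2000

1729.2000 gravity·L


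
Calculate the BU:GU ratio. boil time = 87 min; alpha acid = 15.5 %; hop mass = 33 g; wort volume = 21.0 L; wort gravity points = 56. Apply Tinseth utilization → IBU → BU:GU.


U = 1.65·0.000125^(GP/1000)·(1−e^(−0.04t))/4.15;  IBU = (α/100)·m·U·1000/V;  BU:GU = IBU/GP
U = 1.65·0.000125^(56/1000)·(1−e^(−0.04·87))/4.15 = 0.2330
IBU = (15.5/100)·33·0.2330·1000/21.0 = 56.7413
BU:GU = 56.7413/56

1.0132


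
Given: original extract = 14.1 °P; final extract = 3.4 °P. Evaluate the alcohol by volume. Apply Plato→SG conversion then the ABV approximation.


SG = 259/(259 − P);  ABV = (OG − FG)·131.25
OG = 259/(259 − 14.1) = 1.0576
FG = 259/(259 − 3.4) = 1.0133
ABV = (1.0576 − 1.0133)·131.25

5.8108 % ABV


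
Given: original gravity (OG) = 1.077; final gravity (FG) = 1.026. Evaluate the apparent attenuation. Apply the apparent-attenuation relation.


AA = (OG − FG)/(OG − 1) · 100
AA = (1.077 − 1.026)/(1.077 − 1) · 100

66.2338 %


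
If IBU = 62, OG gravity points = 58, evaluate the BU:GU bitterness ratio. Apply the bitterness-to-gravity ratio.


BU:GU = IBU / OG_points
BU:GU = 62 / 58

1.0690


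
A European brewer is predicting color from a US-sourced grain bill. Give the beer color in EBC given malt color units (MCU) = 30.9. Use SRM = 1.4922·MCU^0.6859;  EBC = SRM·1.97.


SRM = 1.4922·30.9^0.6859 = 15.6960
EBC = 15.6960·1.97

30.9212 EBC


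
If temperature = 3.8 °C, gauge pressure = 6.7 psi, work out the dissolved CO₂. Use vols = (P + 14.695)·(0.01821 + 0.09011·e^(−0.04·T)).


vols = (6.7 + 14.695)·(0.01821 + 0.09011·e^(−0.04·3.8))

2.0456 volumes


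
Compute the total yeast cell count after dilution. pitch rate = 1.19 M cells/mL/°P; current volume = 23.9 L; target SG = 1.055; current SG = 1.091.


V_w = V·((SG_c−1)/(SG_t−1)−1);  °P = 259 − 259/SG_t;  cells = rate·(V+V_w)·°P
V_w = 23.9·((1.091−1)/(1.055−1)−1) = 15.6436
V_final = 23.9 + 15.6436 = 39.5436
°P = 259 − 259/1.055 = 13.5024
cells = 1.19·39.5436·13.5024

635.3800 billion cells


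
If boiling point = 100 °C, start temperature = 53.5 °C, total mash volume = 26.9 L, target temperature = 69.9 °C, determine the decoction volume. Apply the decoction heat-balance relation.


V_dec = V_total·(T_target − T_start)/(T_boil − T_start)
V_dec = 26.9·(69.9 − 53.5)/(100 − 53.5)

9.4873 L


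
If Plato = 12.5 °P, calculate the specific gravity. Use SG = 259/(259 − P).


SG = 259/(259 − 12.5)

1.0507


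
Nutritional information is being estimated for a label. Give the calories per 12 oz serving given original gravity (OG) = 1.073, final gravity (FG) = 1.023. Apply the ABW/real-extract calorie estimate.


ABW = (OG−FG)·131.25·0.79/FG;  °P = 259 − 259/SG (for OG→OE and FG→AE);  RE = 0.1808·OE + 0.8192·AE;  Cal = (6.9·ABW + 4·(RE−0.1))·FG·3.55
ABW = (1.073 − 1.023)·131.25·0.79/1.023 = 5.0678
OE = 259 − 259/1.073 = 17.6207 °P
AE = 259 − 259/1.023 = 5.8231 °P
RE = 0.1808·17.6207 + 0.8192·5.8231 = 7.9561 °P
Cal = (6.9·5.0678 + 4·(7.9561−0.1))·1.023·3.55

241.1134 kcal


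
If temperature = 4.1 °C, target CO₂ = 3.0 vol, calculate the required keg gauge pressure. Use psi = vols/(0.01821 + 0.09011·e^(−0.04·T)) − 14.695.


psi = 3.0/(0.01821 + 0.09011·e^(−0.04·4.1)) − 14.695

16.9873 psi


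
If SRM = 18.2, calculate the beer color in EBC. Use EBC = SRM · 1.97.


EBC = 18.2 · 1.97

35.8540 EBC


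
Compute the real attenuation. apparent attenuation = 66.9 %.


RA = AA · 0.8192
RA = 66.9 · 0.8192

54.8045 %


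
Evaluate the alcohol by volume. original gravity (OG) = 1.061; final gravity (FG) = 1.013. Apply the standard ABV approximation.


ABV = (OG − FG) · 131.25
ABV = (1.061 − 1.013) · 131.25

6.3000 % ABV


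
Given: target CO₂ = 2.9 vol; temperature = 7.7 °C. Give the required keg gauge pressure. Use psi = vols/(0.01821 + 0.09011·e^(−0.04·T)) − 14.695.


psi = 2.9/(0.01821 + 0.09011·e^(−0.04·7.7)) − 14.695

19.6517 psi


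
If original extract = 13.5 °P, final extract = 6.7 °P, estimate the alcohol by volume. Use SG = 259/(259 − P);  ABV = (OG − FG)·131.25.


OG = 259/(259 − 13.5) = 1.0550
FG = 259/(259 − 6.7) = 1.0266
ABV = (1.0550 − 1.0266)·131.25

3.7320 % ABV


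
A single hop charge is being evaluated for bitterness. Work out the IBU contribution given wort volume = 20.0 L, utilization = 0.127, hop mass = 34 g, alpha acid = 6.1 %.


IBU = (α/100)·mass·U·1000 / V
IBU = (6.1/100)·34·0.127·1000 / 20.0

13.1699 IBU


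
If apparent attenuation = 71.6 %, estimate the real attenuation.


RA = AA · 0.8192
RA = 71.6 · 0.8192

58.6547 %


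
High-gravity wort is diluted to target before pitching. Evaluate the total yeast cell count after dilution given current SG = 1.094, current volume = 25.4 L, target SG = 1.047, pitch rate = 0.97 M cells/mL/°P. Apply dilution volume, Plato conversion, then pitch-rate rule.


V_w = V·((SG_c−1)/(SG_t−1)−1);  °P = 259 − 259/SG_t;  cells = rate·(V+V_w)·°P
V_w = 25.4·((1.094−1)/(1.047−1)−1) = 25.4000
V_final = 25.4 + 25.4000 = 50.8000
°P = 259 − 259/1.047 = 11.6266
cells = 0.97·50.8000·11.6266

572.9100 billion cells


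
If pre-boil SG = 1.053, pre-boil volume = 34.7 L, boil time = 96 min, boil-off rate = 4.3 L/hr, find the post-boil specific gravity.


V_post = V_pre − rate·(t/60);  SG_post = 1 + (SG_pre−1)·V_pre/V_post
V_post = 34.7 − 4.3·(96/60) = 27.8200
SG_post = 1 + (1.053 − 1)·34.7/27.8200

1.0661


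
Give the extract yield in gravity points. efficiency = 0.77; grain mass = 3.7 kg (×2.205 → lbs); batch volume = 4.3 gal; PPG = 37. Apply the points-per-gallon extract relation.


points = lbs × PPG × eff / vol
lbs = 3.7 × 2.205 = 8.1585
points = 8.1585 × 37 × 0.77 / 4.3

54.0548 points


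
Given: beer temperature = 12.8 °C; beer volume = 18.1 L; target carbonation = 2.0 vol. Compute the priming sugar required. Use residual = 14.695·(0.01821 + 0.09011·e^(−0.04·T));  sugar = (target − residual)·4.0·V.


residual = 14.695·(0.01821 + 0.09011·e^(−0.04·12.8)) = 1.0612
sugar = (2.0 − 1.0612)·4.0·18.1

67.9718 g


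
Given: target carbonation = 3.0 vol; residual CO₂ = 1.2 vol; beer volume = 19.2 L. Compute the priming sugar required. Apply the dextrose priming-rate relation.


sugar = (target − residual)·4.0·V
sugar = (3.0 − 1.2)·4.0·19.2

138.2400 g


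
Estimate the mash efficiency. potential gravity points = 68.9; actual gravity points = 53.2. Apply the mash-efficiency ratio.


efficiency = actual / potential × 100
efficiency = 53.2 / 68.9 × 100

77.2134 %


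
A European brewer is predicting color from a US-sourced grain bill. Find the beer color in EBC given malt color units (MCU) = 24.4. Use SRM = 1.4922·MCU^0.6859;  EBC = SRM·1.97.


SRM = 1.4922·24.4^0.6859 = 13.3487
EBC = 13.3487·1.97

26.2969 EBC


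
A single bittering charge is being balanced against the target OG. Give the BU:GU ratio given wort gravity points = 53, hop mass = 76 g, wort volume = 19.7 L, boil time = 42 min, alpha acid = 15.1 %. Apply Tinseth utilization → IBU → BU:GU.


U = 1.65·0.000125^(GP/1000)·(1−e^(−0.04t))/4.15;  IBU = (α/100)·m·U·1000/V;  BU:GU = IBU/GP
U = 1.65·0.000125^(53/1000)·(1−e^(−0.04·42))/4.15 = 0.2009
IBU = (15.1/100)·76·0.2009·1000/19.7 = 117.0365
BU:GU = 117.0365/53

2.2082


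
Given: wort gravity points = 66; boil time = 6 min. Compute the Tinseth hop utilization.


U = 1.65·0.000125^(GP/1000) · (1 − e^(−0.04·t))/4.15
bigness = 1.65·0.000125^(66/1000) = 0.9118
boil_factor = (1 − e^(−0.04·6))/4.15 = 0.0514
U = 0.9118 · 0.0514

0.0469


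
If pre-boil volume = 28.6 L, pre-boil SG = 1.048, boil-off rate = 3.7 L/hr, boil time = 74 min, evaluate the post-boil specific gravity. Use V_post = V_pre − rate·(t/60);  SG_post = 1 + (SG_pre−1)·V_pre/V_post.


V_post = 28.6 − 3.7·(74/60) = 24.0367
SG_post = 1 + (1.048 − 1)·28.6/24.0367

1.0571


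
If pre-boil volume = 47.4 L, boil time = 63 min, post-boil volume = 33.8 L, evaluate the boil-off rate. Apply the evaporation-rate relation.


rate = (V_pre − V_post) / (t_min/60)
rate = (47.4 − 33.8) / (63/60)

12.9524 L/hr


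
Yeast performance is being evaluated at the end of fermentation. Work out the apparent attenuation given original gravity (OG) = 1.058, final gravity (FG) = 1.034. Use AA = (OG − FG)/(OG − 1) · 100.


AA = (1.058 − 1.034)/(1.058 − 1) · 100

41.3793 %


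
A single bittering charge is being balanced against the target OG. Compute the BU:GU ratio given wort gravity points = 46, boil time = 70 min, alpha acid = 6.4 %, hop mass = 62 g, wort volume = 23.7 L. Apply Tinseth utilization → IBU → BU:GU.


U = 1.65·0.000125^(GP/1000)·(1−e^(−0.04t))/4.15;  IBU = (α/100)·m·U·1000/V;  BU:GU = IBU/GP
U = 1.65·0.000125^(46/1000)·(1−e^(−0.04·70))/4.15 = 0.2470
IBU = (6.4/100)·62·0.2470·1000/23.7 = 41.3495
BU:GU = 41.3495/46

0.8989


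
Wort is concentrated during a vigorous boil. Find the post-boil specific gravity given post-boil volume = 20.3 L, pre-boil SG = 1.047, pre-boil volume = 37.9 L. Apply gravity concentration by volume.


SG_post = 1 + (SG_pre − 1)·V_pre/V_post
pts_pre = (1.047 − 1)·1000 = 47.0000
pts_post = 47.0000·37.9/20.3 = 87.7488
SG_post = 1 + 87.7488/1000

1.0877


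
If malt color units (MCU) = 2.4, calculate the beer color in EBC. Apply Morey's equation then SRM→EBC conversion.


SRM = 1.4922·MCU^0.6859;  EBC = SRM·1.97
SRM = 1.4922·2.4^0.6859 = 2.7203
EBC = 2.7203·1.97

5.3590 EBC


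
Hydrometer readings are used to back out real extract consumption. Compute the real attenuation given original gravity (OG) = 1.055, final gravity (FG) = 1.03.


AA = (OG−FG)/(OG−1)·100;  RA = AA·0.8192
AA = (1.055 − 1.03)/(1.055 − 1)·100 = 45.4545
RA = 45.4545·0.8192

37.2364 %


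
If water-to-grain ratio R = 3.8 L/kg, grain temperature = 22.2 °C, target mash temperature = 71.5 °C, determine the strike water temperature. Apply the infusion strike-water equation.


T_strike = (0.41/R)·(T_mash − T_grain) + T_mash
T_strike = (0.41/3.8)·(71.5 − 22.2) + 71.5

76.8192 °C


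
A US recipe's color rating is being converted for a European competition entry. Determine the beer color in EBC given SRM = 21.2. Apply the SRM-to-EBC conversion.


EBC = SRM · 1.97
EBC = 21.2 · 1.97

41.7640 EBC


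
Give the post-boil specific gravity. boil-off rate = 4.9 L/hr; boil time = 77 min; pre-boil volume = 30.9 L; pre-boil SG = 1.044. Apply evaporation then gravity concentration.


V_post = V_pre − rate·(t/60);  SG_post = 1 + (SG_pre−1)·V_pre/V_post
V_post = 30.9 − 4.9·(77/60) = 24.6117
SG_post = 1 + (1.044 − 1)·30.9/24.6117

1.0552


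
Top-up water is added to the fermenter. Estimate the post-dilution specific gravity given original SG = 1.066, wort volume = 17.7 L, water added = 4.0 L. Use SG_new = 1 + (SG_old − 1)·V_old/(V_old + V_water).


pts = (1.066 − 1)·1000·17.7/(17.7 + 4.0) = 53.8341
SG_new = 1 + 53.8341/1000

1.0538


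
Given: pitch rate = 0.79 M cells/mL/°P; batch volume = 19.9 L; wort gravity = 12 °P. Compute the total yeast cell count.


cells (billions) = rate · V_L · °P
cells = 0.79 · 19.9 · 12

188.6520 billion cells


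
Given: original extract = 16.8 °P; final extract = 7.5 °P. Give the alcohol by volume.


SG = 259/(259 − P);  ABV = (OG − FG)·131.25
OG = 259/(259 − 16.8) = 1.0694
FG = 259/(259 − 7.5) = 1.0298
ABV = (1.0694 − 1.0298)·131.25

5.1900 % ABV


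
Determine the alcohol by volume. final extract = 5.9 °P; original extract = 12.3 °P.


SG = 259/(259 − P);  ABV = (OG − FG)·131.25
OG = 259/(259 − 12.3) = 1.0499
FG = 259/(259 − 5.9) = 1.0233
ABV = (1.0499 − 1.0233)·131.25

3.4843 % ABV


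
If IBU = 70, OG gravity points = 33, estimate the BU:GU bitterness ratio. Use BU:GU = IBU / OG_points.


BU:GU = 70 / 33

2.1212


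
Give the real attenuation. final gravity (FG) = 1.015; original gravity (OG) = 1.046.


AA = (OG−FG)/(OG−1)·100;  RA = AA·0.8192
AA = (1.046 − 1.015)/(1.046 − 1)·100 = 67.3913
RA = 67.3913·0.8192

55.2070 %


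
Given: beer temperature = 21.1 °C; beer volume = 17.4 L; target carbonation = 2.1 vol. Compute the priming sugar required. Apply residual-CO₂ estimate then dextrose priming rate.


residual = 14.695·(0.01821 + 0.09011·e^(−0.04·T));  sugar = (target − residual)·4.0·V
residual = 14.695·(0.01821 + 0.09011·e^(−0.04·21.1)) = 0.8370
sugar = (2.1 − 0.8370)·4.0·17.4

87.9069 g


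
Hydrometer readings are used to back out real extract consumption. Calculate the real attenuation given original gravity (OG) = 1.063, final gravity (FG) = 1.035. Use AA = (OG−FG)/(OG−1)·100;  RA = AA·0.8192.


AA = (1.063 − 1.035)/(1.063 − 1)·100 = 44.4444
RA = 44.4444·0.8192

36.4089 %


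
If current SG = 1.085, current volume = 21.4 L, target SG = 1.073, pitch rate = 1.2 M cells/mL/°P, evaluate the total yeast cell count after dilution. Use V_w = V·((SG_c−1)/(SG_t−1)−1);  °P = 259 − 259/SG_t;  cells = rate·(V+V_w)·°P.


V_w = 21.4·((1.085−1)/(1.073−1)−1) = 3.5178
V_final = 21.4 + 3.5178 = 24.9178
°P = 259 − 259/1.073 = 17.6207
cells = 1.2·24.9178·17.6207

526.8828 billion cells
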